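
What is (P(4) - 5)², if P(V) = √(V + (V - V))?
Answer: 9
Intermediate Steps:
P(V) = √V (P(V) = √(V + 0) = √V)
(P(4) - 5)² = (√4 - 5)² = (2 - 5)² = (-3)² = 9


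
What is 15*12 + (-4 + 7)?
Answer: 183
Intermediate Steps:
15*12 + (-4 + 7) = 180 + 3 = 183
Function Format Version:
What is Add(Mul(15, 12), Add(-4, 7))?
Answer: 183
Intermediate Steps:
Add(Mul(15, 12), Add(-4, 7)) = Add(180, 3) = 183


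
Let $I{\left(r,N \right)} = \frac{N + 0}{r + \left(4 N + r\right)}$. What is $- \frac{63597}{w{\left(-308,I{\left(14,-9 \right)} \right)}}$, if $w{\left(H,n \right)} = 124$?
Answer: $- \frac{63597}{124} \approx -512.88$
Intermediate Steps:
$I{\left(r,N \right)} = \frac{N}{2 r + 4 N}$ ($I{\left(r,N \right)} = \frac{N}{r + \left(r + 4 N\right)} = \frac{N}{2 r + 4 N}$)
$- \frac{63597}{w{\left(-308,I{\left(14,-9 \right)} \right)}} = - \frac{63597}{124}$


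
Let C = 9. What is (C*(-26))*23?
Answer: -5382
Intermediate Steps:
(C*(-26))*23 = (9*(-26))*23 = -234*23 = -5382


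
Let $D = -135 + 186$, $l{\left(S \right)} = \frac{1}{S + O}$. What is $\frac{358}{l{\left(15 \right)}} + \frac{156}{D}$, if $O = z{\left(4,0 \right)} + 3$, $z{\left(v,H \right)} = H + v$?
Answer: $\frac{133944}{17} \approx 7879.1$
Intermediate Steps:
$O = 7$ ($O = \left(0 + 4\right) + 3 = 4 + 3 = 7$)
$l{\left(S \right)} = \frac{1}{7 + S}$ ($l{\left(S \right)} = \frac{1}{S + 7} = \frac{1}{7 + S}$)
$D = 51$
$\frac{358}{l{\left(15 \right)}} + \frac{156}{D} = \frac{358}{\frac{1}{7 + 15}} + \frac{156}{51} = \frac{358}{\frac{1}{22}} + 156 \cdot \frac{1}{51} = 358 \frac{1}{\frac{1}{22}} + \frac{52}{17} = 358 \cdot 22 + \frac{52}{17} = 7876 + \frac{52}{17} = \frac{133944}{17}$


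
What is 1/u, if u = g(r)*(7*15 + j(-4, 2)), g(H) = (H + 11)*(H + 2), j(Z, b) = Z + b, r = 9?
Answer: 1/22660 ≈ 4.4131e-5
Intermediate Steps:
g(H) = (2 + H)*(11 + H) (g(H) = (11 + H)*(2 + H) = (2 + H)*(11 + H))
u = 22660 (u = (22 + 9² + 13*9)*(7*15 + (-4 + 2)) = (22 + 81 + 117)*(105 - 2) = 220*103 = 22660)
1/u = 1/22660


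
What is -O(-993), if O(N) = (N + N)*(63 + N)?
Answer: -1846980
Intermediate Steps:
O(N) = 2*N*(63 + N) (O(N) = (2*N)*(63 + N) = 2*N*(63 + N))
-O(-993) = -2*(-993)*(63 - 993) = -2*(-993)*(-930) = -1*1846980 = -1846980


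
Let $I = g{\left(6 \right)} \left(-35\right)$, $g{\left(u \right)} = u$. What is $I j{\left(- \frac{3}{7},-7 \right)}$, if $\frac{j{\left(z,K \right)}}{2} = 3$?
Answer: $-1260$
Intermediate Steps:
$j{\left(z,K \right)} = 6$ ($j{\left(z,K \right)} = 2 \cdot 3 = 6$)
$I = -210$ ($I = 6 \left(-35\right) = -210$)
$I j{\left(- \frac{3}{7},-7 \right)} = \left(-210\right) 6 = -1260$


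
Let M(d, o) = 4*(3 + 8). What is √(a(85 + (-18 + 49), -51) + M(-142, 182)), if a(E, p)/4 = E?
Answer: 2*√127 ≈ 22.539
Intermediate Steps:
a(E, p) = 4*E
M(d, o) = 44 (M(d, o) = 4*11 = 44)
√(a(85 + (-18 + 49), -51) + M(-142, 182)) = √(4*(85 + (-18 + 49)) + 44) = √(4*(85 + 31) + 44) = √(4*116 + 44) = √(464 + 44) = √508 = 2*√127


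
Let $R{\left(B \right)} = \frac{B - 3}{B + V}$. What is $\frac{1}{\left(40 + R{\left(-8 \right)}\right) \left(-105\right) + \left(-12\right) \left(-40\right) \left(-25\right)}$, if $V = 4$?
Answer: $- \frac{4}{65955} \approx -6.0647 \cdot 10^{-5}$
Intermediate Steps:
$R{\left(B \right)} = \frac{-3 + B}{4 + B}$ ($R{\left(B \right)} = \frac{B - 3}{B + 4} = \frac{-3 + B}{4 + B}$)
$\frac{1}{\left(40 + R{\left(-8 \right)}\right) \left(-105\right) + \left(-12\right) \left(-40\right) \left(-25\right)} = \frac{1}{\left(40 + \frac{-3 - 8}{4 - 8}\right) \left(-105\right) + \left(-12\right) \left(-40\right) \left(-25\right)} = \frac{1}{\left(40 + \frac{1}{-4} \left(-11\right)\right) \left(-105\right) + 480 \left(-25\right)} = \frac{1}{\left(40 - - \frac{11}{4}\right) \left(-105\right) - 12000} = \frac{1}{\left(40 + \frac{11}{4}\right) \left(-105\right) - 12000} = \frac{1}{\frac{171}{4} \left(-105\right) - 12000} = \frac{1}{- \frac{17955}{4} - 12000} = \frac{1}{- \frac{65955}{4}} = - \frac{4}{65955}$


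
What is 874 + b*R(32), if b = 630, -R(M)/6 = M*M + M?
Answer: -3990806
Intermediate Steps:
R(M) = -6*M - 6*M² (R(M) = -6*(M*M + M) = -6*(M² + M) = -6*(M + M²) = -6*M - 6*M²)
874 + b*R(32) = 874 + 630*(-6*32*(1 + 32)) = 874 + 630*(-6*32*33) = 874 + 630*(-6336) = 874 - 3991680 = -3990806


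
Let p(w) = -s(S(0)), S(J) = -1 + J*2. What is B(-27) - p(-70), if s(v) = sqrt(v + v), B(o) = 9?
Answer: 9 + I*sqrt(2) ≈ 9.0 + 1.4142*I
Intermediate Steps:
S(J) = -1 + 2*J
s(v) = sqrt(2)*sqrt(v) (s(v) = sqrt(2*v) = sqrt(2)*sqrt(v))
p(w) = -I*sqrt(2) (p(w) = -sqrt(2)*sqrt(-1 + 2*0) = -sqrt(2)*sqrt(-1 + 0) = -sqrt(2)*sqrt(-1) = -sqrt(2)*I = -I*sqrt(2))
B(-27) - p(-70) = 9 - (-1)*I*sqrt(2) = 9 + I*sqrt(2)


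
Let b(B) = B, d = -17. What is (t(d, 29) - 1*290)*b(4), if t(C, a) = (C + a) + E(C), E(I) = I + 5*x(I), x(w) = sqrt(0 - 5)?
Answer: -1180 + 20*I*sqrt(5) ≈ -1180.0 + 44.721*I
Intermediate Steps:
x(w) = I*sqrt(5) (x(w) = sqrt(-5) = I*sqrt(5))
E(I) = I + 5*I*sqrt(5) (E(I) = I + 5*(I*sqrt(5)) = I + 5*I*sqrt(5))
t(C, a) = a + 2*C + 5*I*sqrt(5) (t(C, a) = (C + a) + (C + 5*I*sqrt(5)) = a + 2*C + 5*I*sqrt(5))
(t(d, 29) - 1*290)*b(4) = ((29 + 2*(-17) + 5*I*sqrt(5)) - 1*290)*4 = ((29 - 34 + 5*I*sqrt(5)) - 290)*4 = ((-5 + 5*I*sqrt(5)) - 290)*4 = (-295 + 5*I*sqrt(5))*4 = -1180 + 20*I*sqrt(5)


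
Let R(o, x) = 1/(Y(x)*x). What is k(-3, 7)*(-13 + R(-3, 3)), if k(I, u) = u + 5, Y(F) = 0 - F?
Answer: -472/3 ≈ -157.33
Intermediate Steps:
Y(F) = -F
k(I, u) = 5 + u
R(o, x) = -1/x² (R(o, x) = 1/((-x)*x) = 1/(-x²) = -1/x²)
k(-3, 7)*(-13 + R(-3, 3)) = (5 + 7)*(-13 - 1/3²) = 12*(-13 - 1*⅑) = 12*(-13 - ⅑) = 12*(-118/9) = -472/3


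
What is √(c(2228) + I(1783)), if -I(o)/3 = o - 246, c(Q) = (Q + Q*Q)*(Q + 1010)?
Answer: 3*√1786732205 ≈ 1.2681e+5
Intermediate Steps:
c(Q) = (1010 + Q)*(Q + Q²) (c(Q) = (Q + Q²)*(1010 + Q) = (1010 + Q)*(Q + Q²))
I(o) = 738 - 3*o (I(o) = -3*(o - 246) = -3*(-246 + o) = 738 - 3*o)
√(c(2228) + I(1783)) = √(2228*(1010 + 2228² + 1011*2228) + (738 - 3*1783)) = √(2228*(1010 + 4963984 + 2252508) + (738 - 5349)) = √(2228*7217502 - 4611) = √(16080594456 - 4611) = √16080589845 = 3*√1786732205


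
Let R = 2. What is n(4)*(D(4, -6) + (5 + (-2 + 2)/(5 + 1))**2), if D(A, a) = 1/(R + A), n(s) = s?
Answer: 302/3 ≈ 100.67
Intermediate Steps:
D(A, a) = 1/(2 + A)
n(4)*(D(4, -6) + (5 + (-2 + 2)/(5 + 1))**2) = 4*(1/(2 + 4) + (5 + (-2 + 2)/(5 + 1))**2) = 4*(1/6 + (5 + 0/6)**2) = 4*(1/6 + (5 + 0*(1/6))**2) = 4*(1/6 + (5 + 0)**2) = 4*(1/6 + 5**2) = 4*(1/6 + 25) = 4*(151/6) = 302/3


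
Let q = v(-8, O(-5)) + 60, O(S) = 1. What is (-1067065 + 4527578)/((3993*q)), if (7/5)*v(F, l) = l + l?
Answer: 24223591/1716990 ≈ 14.108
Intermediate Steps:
v(F, l) = 10*l/7 (v(F, l) = 5*(l + l)/7 = 5*(2*l)/7 = 10*l/7)
q = 430/7 (q = (10/7)*1 + 60 = 10/7 + 60 = 430/7 ≈ 61.429)
(-1067065 + 4527578)/((3993*q)) = (-1067065 + 4527578)/((3993*(430/7))) = 3460513/(1716990/7) = 3460513*(7/1716990) = 24223591/1716990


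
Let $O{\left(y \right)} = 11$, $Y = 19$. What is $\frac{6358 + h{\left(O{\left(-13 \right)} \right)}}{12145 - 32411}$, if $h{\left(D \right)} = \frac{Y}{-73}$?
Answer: $- \frac{464115}{1479418} \approx -0.31371$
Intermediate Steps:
$h{\left(D \right)} = - \frac{19}{73}$ ($h{\left(D \right)} = \frac{19}{-73} = 19 \left(- \frac{1}{73}\right) = - \frac{19}{73}$)
$\frac{6358 + h{\left(O{\left(-13 \right)} \right)}}{12145 - 32411} = \frac{6358 - \frac{19}{73}}{12145 - 32411} = \frac{464115}{73 \left(-20266\right)} = \frac{464115}{73} \left(- \frac{1}{20266}\right) = - \frac{464115}{1479418}$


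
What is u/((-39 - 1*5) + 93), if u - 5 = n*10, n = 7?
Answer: 75/49 ≈ 1.5306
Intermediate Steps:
u = 75 (u = 5 + 7*10 = 5 + 70 = 75)
u/((-39 - 1*5) + 93) = 75/((-39 - 1*5) + 93) = 75/((-39 - 5) + 93) = 75/(-44 + 93) = 75/49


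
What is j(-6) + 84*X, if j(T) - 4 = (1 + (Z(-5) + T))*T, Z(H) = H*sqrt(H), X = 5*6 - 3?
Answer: 2302 + 30*I*sqrt(5) ≈ 2302.0 + 67.082*I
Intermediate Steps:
X = 27 (X = 30 - 3 = 27)
Z(H) = H**(3/2)
j(T) = 4 + T*(1 + T - 5*I*sqrt(5)) (j(T) = 4 + (1 + ((-5)**(3/2) + T))*T = 4 + (1 + (-5*I*sqrt(5) + T))*T = 4 + (1 + (T - 5*I*sqrt(5)))*T = 4 + (1 + T - 5*I*sqrt(5))*T = 4 + T*(1 + T - 5*I*sqrt(5)))
j(-6) + 84*X = (4 - 6 + (-6)**2 - 5*I*(-6)*sqrt(5)) + 84*27 = (4 - 6 + 36 + 30*I*sqrt(5)) + 2268 = (34 + 30*I*sqrt(5)) + 2268 = 2302 + 30*I*sqrt(5)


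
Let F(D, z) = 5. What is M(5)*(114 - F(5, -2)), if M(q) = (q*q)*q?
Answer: 13625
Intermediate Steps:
M(q) = q**3 (M(q) = q**2*q = q**3)
M(5)*(114 - F(5, -2)) = 5**3*(114 - 1*5) = 125*(114 - 5) = 125*109 = 13625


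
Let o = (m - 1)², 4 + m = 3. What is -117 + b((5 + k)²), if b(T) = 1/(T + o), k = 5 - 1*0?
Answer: -12167/104 ≈ -116.99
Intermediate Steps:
m = -1 (m = -4 + 3 = -1)
o = 4 (o = (-1 - 1)² = (-2)² = 4)
k = 5 (k = 5 + 0 = 5)
b(T) = 1/(4 + T) (b(T) = 1/(T + 4) = 1/(4 + T))
-117 + b((5 + k)²) = -117 + 1/(4 + (5 + 5)²) = -117 + 1/(4 + 10²) = -117 + 1/(4 + 100) = -117 + 1/104 = -12167/104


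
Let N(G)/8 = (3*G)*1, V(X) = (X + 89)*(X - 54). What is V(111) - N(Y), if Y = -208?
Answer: 16392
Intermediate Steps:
V(X) = (-54 + X)*(89 + X) (V(X) = (89 + X)*(-54 + X) = (-54 + X)*(89 + X))
N(G) = 24*G (N(G) = 8*((3*G)*1) = 8*(3*G) = 24*G)
V(111) - N(Y) = (-4806 + 111**2 + 35*111) - 24*(-208) = (-4806 + 12321 + 3885) - 1*(-4992) = 11400 + 4992 = 16392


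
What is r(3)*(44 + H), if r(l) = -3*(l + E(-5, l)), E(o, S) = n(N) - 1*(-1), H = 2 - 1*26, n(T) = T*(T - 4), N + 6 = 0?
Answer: -3840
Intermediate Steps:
N = -6 (N = -6 + 0 = -6)
n(T) = T*(-4 + T)
H = -24 (H = 2 - 26 = -24)
E(o, S) = 61 (E(o, S) = -6*(-4 - 6) - 1*(-1) = -6*(-10) + 1 = 60 + 1 = 61)
r(l) = -183 - 3*l (r(l) = -3*(l + 61) = -3*(61 + l) = -183 - 3*l)
r(3)*(44 + H) = (-183 - 3*3)*(44 - 24) = (-183 - 9)*20 = -192*20 = -3840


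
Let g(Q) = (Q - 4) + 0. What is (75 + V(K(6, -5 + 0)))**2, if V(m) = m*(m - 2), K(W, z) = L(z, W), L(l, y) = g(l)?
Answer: 30276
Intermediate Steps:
g(Q) = -4 + Q (g(Q) = (-4 + Q) + 0 = -4 + Q)
L(l, y) = -4 + l
K(W, z) = -4 + z
V(m) = m*(-2 + m)
(75 + V(K(6, -5 + 0)))**2 = (75 + (-4 + (-5 + 0))*(-2 + (-4 + (-5 + 0))))**2 = (75 + (-4 - 5)*(-2 + (-4 - 5)))**2 = (75 - 9*(-2 - 9))**2 = (75 - 9*(-11))**2 = (75 + 99)**2 = 174**2 = 30276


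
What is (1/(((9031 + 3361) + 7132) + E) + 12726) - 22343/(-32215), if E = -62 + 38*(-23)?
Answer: 7620902200819/598812420 ≈ 12727.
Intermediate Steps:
E = -936 (E = -62 - 874 = -936)
(1/(((9031 + 3361) + 7132) + E) + 12726) - 22343/(-32215) = (1/(((9031 + 3361) + 7132) - 936) + 12726) - 22343/(-32215) = (1/((12392 + 7132) - 936) + 12726) - 22343*(-1/32215) = (1/(19524 - 936) + 12726) + 22343/32215 = (1/18588 + 12726) + 22343/32215 = 236550889/18588 + 22343/32215 = 7620902200819/598812420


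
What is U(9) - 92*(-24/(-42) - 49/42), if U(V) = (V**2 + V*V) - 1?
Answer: 4531/21 ≈ 215.76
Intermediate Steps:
U(V) = -1 + 2*V**2 (U(V) = (V**2 + V**2) - 1 = 2*V**2 - 1 = -1 + 2*V**2)
U(9) - 92*(-24/(-42) - 49/42) = (-1 + 2*9**2) - 92*(-24/(-42) - 49/42) = (-1 + 2*81) - 92*(-24*(-1/42) - 49*1/42) = (-1 + 162) - 92*(4/7 - 7/6) = 161 - 92*(-25/42) = 161 + 1150/21 = 4531/21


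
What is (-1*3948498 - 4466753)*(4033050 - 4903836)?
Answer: 7327882757286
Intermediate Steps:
(-1*3948498 - 4466753)*(4033050 - 4903836) = (-3948498 - 4466753)*(-870786) = -8415251*(-870786) = 7327882757286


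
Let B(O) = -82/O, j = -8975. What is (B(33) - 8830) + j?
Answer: -587647/33 ≈ -17808.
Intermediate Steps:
(B(33) - 8830) + j = (-82/33 - 8830) - 8975 = -291472/33 - 8975 = -587647/33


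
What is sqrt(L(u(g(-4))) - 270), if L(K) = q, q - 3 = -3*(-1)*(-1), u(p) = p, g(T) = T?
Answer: 3*I*sqrt(30) ≈ 16.432*I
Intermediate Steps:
q = 0 (q = 3 - 3*(-1)*(-1) = 3 + 3*(-1) = 3 - 3 = 0)
L(K) = 0
sqrt(L(u(g(-4))) - 270) = sqrt(0 - 270) = sqrt(-270) = 3*I*sqrt(30)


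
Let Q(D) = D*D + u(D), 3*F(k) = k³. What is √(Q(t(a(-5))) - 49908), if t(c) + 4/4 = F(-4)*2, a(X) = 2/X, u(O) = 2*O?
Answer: I*√432797/3 ≈ 219.29*I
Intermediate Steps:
F(k) = k³/3
t(c) = -131/3 (t(c) = -1 + ((⅓)*(-4)³)*2 = -1 + ((⅓)*(-64))*2 = -1 - 64/3*2 = -1 - 128/3 = -131/3)
Q(D) = D² + 2*D (Q(D) = D*D + 2*D = D² + 2*D)
√(Q(t(a(-5))) - 49908) = √(-131*(2 - 131/3)/3 - 49908) = √(-131/3*(-125/3) - 49908) = √(16375/9 - 49908) = √(-432797/9) = I*√432797/3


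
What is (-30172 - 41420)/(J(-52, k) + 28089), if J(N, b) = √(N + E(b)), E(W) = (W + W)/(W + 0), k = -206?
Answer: -2010947688/788991971 + 357960*I*√2/788991971 ≈ -2.5488 + 0.00064162*I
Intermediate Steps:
E(W) = 2 (E(W) = (2*W)/W = 2)
J(N, b) = √(2 + N) (J(N, b) = √(N + 2) = √(2 + N))
(-30172 - 41420)/(J(-52, k) + 28089) = (-30172 - 41420)/(√(2 - 52) + 28089) = -71592/(√(-50) + 28089) = -71592/(5*I*√2 + 28089) = -71592/(28089 + 5*I*√2)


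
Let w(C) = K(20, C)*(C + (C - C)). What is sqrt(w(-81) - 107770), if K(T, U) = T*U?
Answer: 5*sqrt(938) ≈ 153.13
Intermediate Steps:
w(C) = 20*C**2 (w(C) = (20*C)*(C + (C - C)) = (20*C)*(C + 0) = (20*C)*C = 20*C**2)
sqrt(w(-81) - 107770) = sqrt(20*(-81)**2 - 107770) = sqrt(20*6561 - 107770) = sqrt(131220 - 107770) = sqrt(23450) = 5*sqrt(938)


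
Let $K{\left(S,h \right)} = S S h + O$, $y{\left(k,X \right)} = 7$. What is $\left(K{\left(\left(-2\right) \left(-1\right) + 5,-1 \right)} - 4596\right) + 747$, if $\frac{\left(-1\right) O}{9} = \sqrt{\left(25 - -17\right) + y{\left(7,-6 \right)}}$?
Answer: $-3961$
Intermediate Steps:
$O = -63$ ($O = - 9 \sqrt{\left(25 - -17\right) + 7} = - 9 \sqrt{\left(25 + 17\right) + 7} = - 9 \sqrt{42 + 7} = - 9 \sqrt{49} = \left(-9\right) 7 = -63$)
$K{\left(S,h \right)} = -63 + h S^{2}$ ($K{\left(S,h \right)} = S S h - 63 = S^{2} h - 63 = h S^{2} - 63 = -63 + h S^{2}$)
$\left(K{\left(\left(-2\right) \left(-1\right) + 5,-1 \right)} - 4596\right) + 747 = \left(\left(-63 - \left(\left(-2\right) \left(-1\right) + 5\right)^{2}\right) - 4596\right) + 747 = \left(\left(-63 - \left(2 + 5\right)^{2}\right) - 4596\right) + 747 = \left(\left(-63 - 7^{2}\right) - 4596\right) + 747 = \left(\left(-63 - 49\right) - 4596\right) + 747 = \left(-112 - 4596\right) + 747 = -4708 + 747 = -3961$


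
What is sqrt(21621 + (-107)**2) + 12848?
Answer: 12848 + sqrt(33070) ≈ 13030.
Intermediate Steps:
sqrt(21621 + (-107)**2) + 12848 = sqrt(21621 + 11449) + 12848 = sqrt(33070) + 12848 = 12848 + sqrt(33070)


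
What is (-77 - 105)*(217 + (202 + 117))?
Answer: -97552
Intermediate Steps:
(-77 - 105)*(217 + (202 + 117)) = -182*(217 + 319) = -182*536 = -97552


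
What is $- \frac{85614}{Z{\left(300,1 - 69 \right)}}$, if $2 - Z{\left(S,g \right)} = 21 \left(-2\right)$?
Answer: $- \frac{42807}{22} \approx -1945.8$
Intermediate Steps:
$Z{\left(S,g \right)} = 44$ ($Z{\left(S,g \right)} = 2 - 21 \left(-2\right) = 2 - -42 = 2 + 42 = 44$)
$- \frac{85614}{Z{\left(300,1 - 69 \right)}} = - \frac{85614}{44} = \left(-85614\right) \frac{1}{44} = - \frac{42807}{22}$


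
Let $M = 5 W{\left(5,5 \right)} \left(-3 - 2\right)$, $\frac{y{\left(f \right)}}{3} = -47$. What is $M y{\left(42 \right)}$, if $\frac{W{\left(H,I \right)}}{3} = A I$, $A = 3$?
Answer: $158625$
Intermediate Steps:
$y{\left(f \right)} = -141$ ($y{\left(f \right)} = 3 \left(-47\right) = -141$)
$W{\left(H,I \right)} = 9 I$ ($W{\left(H,I \right)} = 3 \cdot 3 I = 9 I$)
$M = -1125$ ($M = 5 \cdot 9 \cdot 5 \left(-3 - 2\right) = 5 \cdot 45 \left(-5\right) = 5 \left(-225\right) = -1125$)
$M y{\left(42 \right)} = \left(-1125\right) \left(-141\right) = 158625$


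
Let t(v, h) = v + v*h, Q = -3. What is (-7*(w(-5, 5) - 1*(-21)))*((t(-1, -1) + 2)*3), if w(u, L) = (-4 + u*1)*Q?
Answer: -2016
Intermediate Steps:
w(u, L) = 12 - 3*u (w(u, L) = (-4 + u*1)*(-3) = (-4 + u)*(-3) = 12 - 3*u)
t(v, h) = v + h*v
(-7*(w(-5, 5) - 1*(-21)))*((t(-1, -1) + 2)*3) = (-7*((12 - 3*(-5)) - 1*(-21)))*((-(1 - 1) + 2)*3) = (-7*((12 + 15) + 21))*((-1*0 + 2)*3) = (-7*(27 + 21))*((0 + 2)*3) = (-7*48)*(2*3) = -336*6 = -2016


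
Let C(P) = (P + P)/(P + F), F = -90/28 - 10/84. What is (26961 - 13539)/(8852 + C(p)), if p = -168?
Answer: 1724727/1137734 ≈ 1.5159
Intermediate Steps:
F = -10/3 (F = -90*1/28 - 10*1/84 = -45/14 - 5/42 = -10/3 ≈ -3.3333)
C(P) = 2*P/(-10/3 + P) (C(P) = (P + P)/(P - 10/3) = (2*P)/(-10/3 + P) = 2*P/(-10/3 + P))
(26961 - 13539)/(8852 + C(p)) = (26961 - 13539)/(8852 + 6*(-168)/(-10 + 3*(-168))) = 13422/(8852 + 6*(-168)/(-10 - 504)) = 13422/(8852 + 6*(-168)/(-514)) = 13422/(8852 + 6*(-168)*(-1/514)) = 13422/(8852 + 504/257) = 13422/(2275468/257) = 13422*(257/2275468) = 1724727/1137734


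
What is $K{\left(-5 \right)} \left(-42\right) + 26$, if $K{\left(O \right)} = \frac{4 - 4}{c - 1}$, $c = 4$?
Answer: $26$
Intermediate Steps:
$K{\left(O \right)} = 0$ ($K{\left(O \right)} = \frac{4 - 4}{4 - 1} = \frac{0}{3} = 0 \cdot \frac{1}{3} = 0$)
$K{\left(-5 \right)} \left(-42\right) + 26 = 0 \left(-42\right) + 26 = 0 + 26 = 26$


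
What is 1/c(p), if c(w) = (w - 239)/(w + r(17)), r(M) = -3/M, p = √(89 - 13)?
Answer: -115/193953 - 1624*√19/193953 ≈ -0.037091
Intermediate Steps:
p = 2*√19 (p = √76 = 2*√19 ≈ 8.7178)
c(w) = (-239 + w)/(-3/17 + w) (c(w) = (w - 239)/(w - 3/17) = (-239 + w)/(w - 3*1/17) = (-239 + w)/(w - 3/17) = (-239 + w)/(-3/17 + w))
1/c(p) = 1/(17*(-239 + 2*√19)/(-3 + 17*(2*√19))) = 1/(17*(-239 + 2*√19)/(-3 + 34*√19)) = (-3 + 34*√19)/(17*(-239 + 2*√19))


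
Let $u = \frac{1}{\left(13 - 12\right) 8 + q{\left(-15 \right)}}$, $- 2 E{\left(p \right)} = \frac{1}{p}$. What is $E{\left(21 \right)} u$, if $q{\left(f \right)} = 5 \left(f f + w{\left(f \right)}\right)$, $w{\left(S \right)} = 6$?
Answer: $- \frac{1}{48846} \approx -2.0473 \cdot 10^{-5}$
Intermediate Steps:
$E{\left(p \right)} = - \frac{1}{2 p}$
$q{\left(f \right)} = 30 + 5 f^{2}$ ($q{\left(f \right)} = 5 \left(f f + 6\right) = 5 \left(f^{2} + 6\right) = 5 \left(6 + f^{2}\right) = 30 + 5 f^{2}$)
$u = \frac{1}{1163}$ ($u = \frac{1}{\left(13 - 12\right) 8 + \left(30 + 5 \left(-15\right)^{2}\right)} = \frac{1}{1 \cdot 8 + \left(30 + 5 \cdot 225\right)} = \frac{1}{8 + \left(30 + 1125\right)} = \frac{1}{8 + 1155} = \frac{1}{1163} \approx 0.00085985$)
$E{\left(21 \right)} u = - \frac{1}{2 \cdot 21} \cdot \frac{1}{1163} = \left(- \frac{1}{2}\right) \frac{1}{21} \cdot \frac{1}{1163} = \left(- \frac{1}{42}\right) \frac{1}{1163} = - \frac{1}{48846}$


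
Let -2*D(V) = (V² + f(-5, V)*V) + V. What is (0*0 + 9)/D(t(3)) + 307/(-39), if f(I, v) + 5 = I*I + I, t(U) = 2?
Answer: -653/78 ≈ -8.3718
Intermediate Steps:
f(I, v) = -5 + I + I² (f(I, v) = -5 + (I*I + I) = -5 + (I² + I) = -5 + (I + I²) = -5 + I + I²)
D(V) = -8*V - V²/2 (D(V) = -((V² + (-5 - 5 + (-5)²)*V) + V)/2 = -((V² + (-5 - 5 + 25)*V) + V)/2 = -((V² + 15*V) + V)/2 = -(V² + 16*V)/2 = -8*V - V²/2)
(0*0 + 9)/D(t(3)) + 307/(-39) = (0*0 + 9)/((-½*2*(16 + 2))) + 307/(-39) = (0 + 9)/((-½*2*18)) + 307*(-1/39) = 9/(-18) - 307/39 = 9*(-1/18) - 307/39 = -½ - 307/39 = -653/78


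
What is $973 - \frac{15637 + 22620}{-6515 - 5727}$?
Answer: $\frac{11949723}{12242} \approx 976.13$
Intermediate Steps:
$973 - \frac{15637 + 22620}{-6515 - 5727} = 973 - \frac{38257}{-12242} = 973 - 38257 \left(- \frac{1}{12242}\right) = 973 - - \frac{38257}{12242} = 973 + \frac{38257}{12242} = \frac{11949723}{12242}$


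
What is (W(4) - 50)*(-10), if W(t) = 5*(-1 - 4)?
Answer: 750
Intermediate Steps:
W(t) = -25 (W(t) = 5*(-5) = -25)
(W(4) - 50)*(-10) = (-25 - 50)*(-10) = -75*(-10) = 750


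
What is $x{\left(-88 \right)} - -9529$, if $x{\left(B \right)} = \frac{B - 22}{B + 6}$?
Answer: $\frac{390744}{41} \approx 9530.3$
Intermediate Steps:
$x{\left(B \right)} = \frac{-22 + B}{6 + B}$
$x{\left(-88 \right)} - -9529 = \frac{-22 - 88}{6 - 88} - -9529 = \frac{1}{-82} \left(-110\right) + 9529 = \left(- \frac{1}{82}\right) \left(-110\right) + 9529 = \frac{55}{41} + 9529 = \frac{390744}{41}$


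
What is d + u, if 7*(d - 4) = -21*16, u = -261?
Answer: -305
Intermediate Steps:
d = -44 (d = 4 + (-21*16)/7 = 4 + (1/7)*(-336) = 4 - 48 = -44)
d + u = -44 - 261 = -305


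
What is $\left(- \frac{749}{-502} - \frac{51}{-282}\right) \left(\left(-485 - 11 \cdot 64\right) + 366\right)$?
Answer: $- \frac{16241905}{11797} \approx -1376.8$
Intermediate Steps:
$\left(- \frac{749}{-502} - \frac{51}{-282}\right) \left(\left(-485 - 11 \cdot 64\right) + 366\right) = \left(\left(-749\right) \left(- \frac{1}{502}\right) - - \frac{17}{94}\right) \left(\left(-485 - 704\right) + 366\right) = \left(\frac{749}{502} + \frac{17}{94}\right) \left(\left(-485 - 704\right) + 366\right) = \frac{19735 \left(-1189 + 366\right)}{11797} = \frac{19735}{11797} \left(-823\right) = - \frac{16241905}{11797}$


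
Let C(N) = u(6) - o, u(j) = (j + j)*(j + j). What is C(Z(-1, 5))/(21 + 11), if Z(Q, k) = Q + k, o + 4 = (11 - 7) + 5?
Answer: 139/32 ≈ 4.3438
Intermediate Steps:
o = 5 (o = -4 + ((11 - 7) + 5) = -4 + (4 + 5) = -4 + 9 = 5)
u(j) = 4*j² (u(j) = (2*j)*(2*j) = 4*j²)
C(N) = 139 (C(N) = 4*6² - 1*5 = 4*36 - 5 = 144 - 5 = 139)
C(Z(-1, 5))/(21 + 11) = 139/(21 + 11) = 139/32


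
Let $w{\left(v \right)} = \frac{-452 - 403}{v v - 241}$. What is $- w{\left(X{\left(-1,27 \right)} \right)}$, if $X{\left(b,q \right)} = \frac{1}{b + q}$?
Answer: $- \frac{38532}{10861} \approx -3.5477$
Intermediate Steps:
$w{\left(v \right)} = - \frac{855}{-241 + v^{2}}$ ($w{\left(v \right)} = - \frac{855}{v^{2} - 241} = - \frac{855}{-241 + v^{2}}$)
$- w{\left(X{\left(-1,27 \right)} \right)} = - \frac{-855}{-241 + \left(\frac{1}{-1 + 27}\right)^{2}} = - \frac{-855}{-241 + \left(\frac{1}{26}\right)^{2}} = - \frac{-855}{-241 + \frac{1}{676}} = - \frac{-855}{- \frac{162915}{676}} = - \frac{\left(-855\right) \left(-676\right)}{162915} = \left(-1\right) \frac{38532}{10861} = - \frac{38532}{10861}$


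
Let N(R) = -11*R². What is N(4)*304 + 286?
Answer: -53218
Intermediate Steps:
N(4)*304 + 286 = -11*4²*304 + 286 = -11*16*304 + 286 = -176*304 + 286 = -53504 + 286 = -53218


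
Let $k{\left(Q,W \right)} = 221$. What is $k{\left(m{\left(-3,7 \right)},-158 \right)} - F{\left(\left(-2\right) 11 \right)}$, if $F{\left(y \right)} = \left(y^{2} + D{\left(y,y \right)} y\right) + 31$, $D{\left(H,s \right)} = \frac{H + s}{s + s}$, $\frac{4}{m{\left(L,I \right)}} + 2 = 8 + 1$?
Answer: $-272$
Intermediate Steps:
$m{\left(L,I \right)} = \frac{4}{7}$ ($m{\left(L,I \right)} = \frac{4}{-2 + \left(8 + 1\right)} = \frac{4}{-2 + 9} = \frac{4}{7}$)
$D{\left(H,s \right)} = \frac{H + s}{2 s}$
$F{\left(y \right)} = 31 + y + y^{2}$ ($F{\left(y \right)} = \left(y^{2} + \frac{y + y}{2 y} y\right) + 31 = \left(y^{2} + \frac{2 y}{2 y} y\right) + 31 = \left(y^{2} + 1 y\right) + 31 = \left(y^{2} + y\right) + 31 = \left(y + y^{2}\right) + 31 = 31 + y + y^{2}$)
$k{\left(m{\left(-3,7 \right)},-158 \right)} - F{\left(\left(-2\right) 11 \right)} = 221 - \left(31 - 22 + \left(\left(-2\right) 11\right)^{2}\right) = 221 - \left(31 - 22 + \left(-22\right)^{2}\right) = 221 - \left(31 - 22 + 484\right) = 221 - 493 = -272$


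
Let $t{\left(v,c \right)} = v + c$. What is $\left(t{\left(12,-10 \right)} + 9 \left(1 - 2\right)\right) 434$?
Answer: $-3038$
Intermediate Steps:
$t{\left(v,c \right)} = c + v$
$\left(t{\left(12,-10 \right)} + 9 \left(1 - 2\right)\right) 434 = \left(\left(-10 + 12\right) + 9 \left(1 - 2\right)\right) 434 = \left(2 + 9 \left(-1\right)\right) 434 = \left(2 - 9\right) 434 = \left(-7\right) 434 = -3038$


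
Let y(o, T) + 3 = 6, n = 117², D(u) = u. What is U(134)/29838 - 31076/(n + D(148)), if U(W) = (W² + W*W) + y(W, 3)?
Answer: -430289833/412868406 ≈ -1.0422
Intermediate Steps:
n = 13689
y(o, T) = 3 (y(o, T) = -3 + 6 = 3)
U(W) = 3 + 2*W² (U(W) = (W² + W*W) + 3 = (W² + W²) + 3 = 2*W² + 3 = 3 + 2*W²)
U(134)/29838 - 31076/(n + D(148)) = (3 + 2*134²)/29838 - 31076/(13689 + 148) = (3 + 2*17956)*(1/29838) - 31076/13837 = (3 + 35912)*(1/29838) - 31076*1/13837 = 35915*(1/29838) - 31076/13837 = 35915/29838 - 31076/13837 = -430289833/412868406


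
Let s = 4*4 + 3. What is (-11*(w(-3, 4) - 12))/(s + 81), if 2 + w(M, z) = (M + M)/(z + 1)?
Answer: 209/125 ≈ 1.6720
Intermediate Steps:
w(M, z) = -2 + 2*M/(1 + z) (w(M, z) = -2 + (M + M)/(z + 1) = -2 + (2*M)/(1 + z) = -2 + 2*M/(1 + z))
s = 19 (s = 16 + 3 = 19)
(-11*(w(-3, 4) - 12))/(s + 81) = (-11*(2*(-1 - 3 - 1*4)/(1 + 4) - 12))/(19 + 81) = (-11*(2*(-1 - 3 - 4)/5 - 12))/100 = (-11*(2*(⅕)*(-8) - 12))/100 = (-11*(-16/5 - 12))/100 = (-11*(-76/5))/100 = (1/100)*(836/5) = 209/125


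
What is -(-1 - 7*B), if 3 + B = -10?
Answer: -90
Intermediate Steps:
B = -13 (B = -3 - 10 = -13)
-(-1 - 7*B) = -(-1 - 7*(-13)) = -(-1 + 91) = -1*90 = -90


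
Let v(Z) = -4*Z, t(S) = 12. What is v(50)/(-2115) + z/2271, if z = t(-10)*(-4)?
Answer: 23512/320211 ≈ 0.073427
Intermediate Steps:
z = -48 (z = 12*(-4) = -48)
v(50)/(-2115) + z/2271 = -4*50/(-2115) - 48/2271 = -200*(-1/2115) - 48*1/2271 = 40/423 - 16/757 = 23512/320211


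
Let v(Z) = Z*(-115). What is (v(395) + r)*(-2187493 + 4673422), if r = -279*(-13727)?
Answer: 9407769595032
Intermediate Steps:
r = 3829833
v(Z) = -115*Z
(v(395) + r)*(-2187493 + 4673422) = (-115*395 + 3829833)*(-2187493 + 4673422) = (-45425 + 3829833)*2485929 = 3784408*2485929 = 9407769595032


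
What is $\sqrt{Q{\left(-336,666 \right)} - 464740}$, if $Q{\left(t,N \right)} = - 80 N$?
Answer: $2 i \sqrt{129505} \approx 719.74 i$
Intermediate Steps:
$\sqrt{Q{\left(-336,666 \right)} - 464740} = \sqrt{\left(-80\right) 666 - 464740} = \sqrt{-53280 - 464740} = \sqrt{-518020} = 2 i \sqrt{129505}$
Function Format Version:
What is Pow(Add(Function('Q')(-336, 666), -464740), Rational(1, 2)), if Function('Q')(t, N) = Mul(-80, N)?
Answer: Mul(2, I, Pow(129505, Rational(1, 2))) ≈ Mul(719.74, I)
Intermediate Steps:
Pow(Add(Function('Q')(-336, 666), -464740), Rational(1, 2)) = Pow(Add(Mul(-80, 666), -464740), Rational(1, 2)) = Pow(Add(-53280, -464740), Rational(1, 2)) = Pow(-518020, Rational(1, 2)) = Mul(2, I, Pow(129505, Rational(1, 2)))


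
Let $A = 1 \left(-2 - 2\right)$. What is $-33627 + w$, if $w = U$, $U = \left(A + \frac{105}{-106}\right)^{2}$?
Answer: $- \frac{377553131}{11236} \approx -33602.0$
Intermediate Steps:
$A = -4$ ($A = 1 \left(-4\right) = -4$)
$U = \frac{279841}{11236}$ ($U = \left(-4 + \frac{105}{-106}\right)^{2} = \left(-4 + 105 \left(- \frac{1}{106}\right)\right)^{2} = \left(-4 - \frac{105}{106}\right)^{2} = \left(- \frac{529}{106}\right)^{2} = \frac{279841}{11236} \approx 24.906$)
$w = \frac{279841}{11236} \approx 24.906$
$-33627 + w = -33627 + \frac{279841}{11236} = - \frac{377553131}{11236}$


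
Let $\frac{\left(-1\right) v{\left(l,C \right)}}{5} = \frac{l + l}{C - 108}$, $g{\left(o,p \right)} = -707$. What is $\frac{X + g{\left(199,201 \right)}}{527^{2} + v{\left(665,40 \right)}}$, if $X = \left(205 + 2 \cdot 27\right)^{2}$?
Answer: $\frac{2256716}{9446111} \approx 0.2389$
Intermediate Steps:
$X = 67081$ ($X = \left(205 + 54\right)^{2} = 259^{2} = 67081$)
$v{\left(l,C \right)} = - \frac{10 l}{-108 + C}$ ($v{\left(l,C \right)} = - 5 \frac{l + l}{C - 108} = - 5 \frac{2 l}{-108 + C} = - \frac{10 l}{-108 + C}$)
$\frac{X + g{\left(199,201 \right)}}{527^{2} + v{\left(665,40 \right)}} = \frac{67081 - 707}{527^{2} - \frac{6650}{-108 + 40}} = \frac{66374}{277729 - \frac{6650}{-68}} = \frac{66374}{277729 - 6650 \left(- \frac{1}{68}\right)} = \frac{66374}{277729 + \frac{3325}{34}} = \frac{66374}{\frac{9446111}{34}} = 66374 \cdot \frac{34}{9446111} = \frac{2256716}{9446111}$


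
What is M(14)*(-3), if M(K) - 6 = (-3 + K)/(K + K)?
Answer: -537/28 ≈ -19.179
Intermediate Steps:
M(K) = 6 + (-3 + K)/(2*K) (M(K) = 6 + (-3 + K)/(K + K) = 6 + (-3 + K)/((2*K)) = 6 + (-3 + K)*(1/(2*K)) = 6 + (-3 + K)/(2*K))
M(14)*(-3) = ((½)*(-3 + 13*14)/14)*(-3) = ((½)*(1/14)*(-3 + 182))*(-3) = ((½)*(1/14)*179)*(-3) = (179/28)*(-3) = -537/28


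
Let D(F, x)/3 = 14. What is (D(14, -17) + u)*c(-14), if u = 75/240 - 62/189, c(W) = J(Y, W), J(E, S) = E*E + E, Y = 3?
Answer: 126961/252 ≈ 503.81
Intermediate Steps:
D(F, x) = 42 (D(F, x) = 3*14 = 42)
J(E, S) = E + E² (J(E, S) = E² + E = E + E²)
c(W) = 12 (c(W) = 3*(1 + 3) = 3*4 = 12)
u = -47/3024 (u = 75*(1/240) - 62*1/189 = 5/16 - 62/189 = -47/3024 ≈ -0.015542)
(D(14, -17) + u)*c(-14) = (42 - 47/3024)*12 = (126961/3024)*12 = 126961/252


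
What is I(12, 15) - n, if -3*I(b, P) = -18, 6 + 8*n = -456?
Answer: 255/4 ≈ 63.750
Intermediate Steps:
n = -231/4 (n = -¾ + (⅛)*(-456) = -¾ - 57 = -231/4 ≈ -57.750)
I(b, P) = 6 (I(b, P) = -⅓*(-18) = 6)
I(12, 15) - n = 6 - 1*(-231/4) = 6 + 231/4 = 255/4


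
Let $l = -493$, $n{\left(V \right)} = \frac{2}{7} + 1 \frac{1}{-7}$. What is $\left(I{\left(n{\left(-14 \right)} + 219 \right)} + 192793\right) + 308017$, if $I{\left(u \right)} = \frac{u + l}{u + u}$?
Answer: $\frac{1536483163}{3068} \approx 5.0081 \cdot 10^{5}$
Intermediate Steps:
$n{\left(V \right)} = \frac{1}{7}$ ($n{\left(V \right)} = 2 \cdot \frac{1}{7} + 1 \left(- \frac{1}{7}\right) = \frac{2}{7} - \frac{1}{7} = \frac{1}{7}$)
$I{\left(u \right)} = \frac{-493 + u}{2 u}$ ($I{\left(u \right)} = \frac{u - 493}{u + u} = \frac{-493 + u}{2 u}$)
$\left(I{\left(n{\left(-14 \right)} + 219 \right)} + 192793\right) + 308017 = \left(\frac{-493 + \left(\frac{1}{7} + 219\right)}{2 \left(\frac{1}{7} + 219\right)} + 192793\right) + 308017 = \left(\frac{-493 + \frac{1534}{7}}{2 \cdot \frac{1534}{7}} + 192793\right) + 308017 = \left(\frac{1}{2} \cdot \frac{7}{1534} \left(- \frac{1917}{7}\right) + 192793\right) + 308017 = \left(- \frac{1917}{3068} + 192793\right) + 308017 = \frac{591487007}{3068} + 308017 = \frac{1536483163}{3068}$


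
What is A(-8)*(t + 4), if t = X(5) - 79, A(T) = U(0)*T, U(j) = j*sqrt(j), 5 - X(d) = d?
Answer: 0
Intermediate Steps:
X(d) = 5 - d
U(j) = j**(3/2)
A(T) = 0 (A(T) = 0**(3/2)*T = 0*T = 0)
t = -79 (t = (5 - 1*5) - 79 = (5 - 5) - 79 = 0 - 79 = -79)
A(-8)*(t + 4) = 0*(-79 + 4) = 0*(-75) = 0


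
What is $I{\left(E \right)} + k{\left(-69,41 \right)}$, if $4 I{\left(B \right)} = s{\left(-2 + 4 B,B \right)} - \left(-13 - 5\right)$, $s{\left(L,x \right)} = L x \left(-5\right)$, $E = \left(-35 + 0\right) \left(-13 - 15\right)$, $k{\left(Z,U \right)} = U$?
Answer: $- \frac{9599009}{2} \approx -4.7995 \cdot 10^{6}$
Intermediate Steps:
$E = 980$ ($E = \left(-35\right) \left(-28\right) = 980$)
$s{\left(L,x \right)} = - 5 L x$
$I{\left(B \right)} = \frac{9}{2} - \frac{5 B \left(-2 + 4 B\right)}{4}$ ($I{\left(B \right)} = \frac{- 5 \left(-2 + 4 B\right) B - \left(-13 - 5\right)}{4} = \frac{- 5 B \left(-2 + 4 B\right) - -18}{4} = \frac{- 5 B \left(-2 + 4 B\right) + 18}{4} = \frac{18 - 5 B \left(-2 + 4 B\right)}{4} = \frac{9}{2} - \frac{5 B \left(-2 + 4 B\right)}{4}$)
$I{\left(E \right)} + k{\left(-69,41 \right)} = \left(\frac{9}{2} - 2450 \left(-1 + 2 \cdot 980\right)\right) + 41 = \left(\frac{9}{2} - 2450 \left(-1 + 1960\right)\right) + 41 = \left(\frac{9}{2} - 2450 \cdot 1959\right) + 41 = \left(\frac{9}{2} - 4799550\right) + 41 = - \frac{9599091}{2} + 41 = - \frac{9599009}{2}$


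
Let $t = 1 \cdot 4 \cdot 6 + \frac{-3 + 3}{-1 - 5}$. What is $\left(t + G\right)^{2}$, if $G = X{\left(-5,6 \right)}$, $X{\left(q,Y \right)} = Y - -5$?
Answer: $1225$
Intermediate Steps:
$X{\left(q,Y \right)} = 5 + Y$ ($X{\left(q,Y \right)} = Y + 5 = 5 + Y$)
$G = 11$ ($G = 5 + 6 = 11$)
$t = 24$ ($t = 4 \cdot 6 + \frac{0}{-6} = 24 + 0 \left(- \frac{1}{6}\right) = 24 + 0 = 24$)
$\left(t + G\right)^{2} = \left(24 + 11\right)^{2} = 35^{2} = 1225$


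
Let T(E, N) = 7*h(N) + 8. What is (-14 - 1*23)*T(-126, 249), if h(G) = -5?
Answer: 999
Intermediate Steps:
T(E, N) = -27 (T(E, N) = 7*(-5) + 8 = -35 + 8 = -27)
(-14 - 1*23)*T(-126, 249) = (-14 - 1*23)*(-27) = (-14 - 23)*(-27) = -37*(-27) = 999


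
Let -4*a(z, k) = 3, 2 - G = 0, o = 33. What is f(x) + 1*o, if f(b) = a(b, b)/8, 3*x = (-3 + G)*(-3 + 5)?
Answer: 1053/32 ≈ 32.906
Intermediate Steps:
G = 2 (G = 2 - 1*0 = 2 + 0 = 2)
a(z, k) = -3/4 (a(z, k) = -1/4*3 = -3/4)
x = -2/3 (x = ((-3 + 2)*(-3 + 5))/3 = (-1*2)/3 = (1/3)*(-2) = -2/3 ≈ -0.66667)
f(b) = -3/32 (f(b) = -3/4/8 = -3/4*1/8 = -3/32)
f(x) + 1*o = -3/32 + 1*33 = -3/32 + 33 = 1053/32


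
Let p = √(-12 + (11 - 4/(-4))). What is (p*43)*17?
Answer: 0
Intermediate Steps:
p = 0 (p = √(-12 + (11 - 4*(-1)/4)) = √(-12 + (11 - 1*(-1))) = √(-12 + (11 + 1)) = √(-12 + 12) = √0 = 0)
(p*43)*17 = (0*43)*17 = 0*17 = 0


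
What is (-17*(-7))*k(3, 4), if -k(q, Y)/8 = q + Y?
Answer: -6664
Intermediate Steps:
k(q, Y) = -8*Y - 8*q (k(q, Y) = -8*(q + Y) = -8*(Y + q) = -8*Y - 8*q)
(-17*(-7))*k(3, 4) = (-17*(-7))*(-8*4 - 8*3) = 119*(-32 - 24) = 119*(-56) = -6664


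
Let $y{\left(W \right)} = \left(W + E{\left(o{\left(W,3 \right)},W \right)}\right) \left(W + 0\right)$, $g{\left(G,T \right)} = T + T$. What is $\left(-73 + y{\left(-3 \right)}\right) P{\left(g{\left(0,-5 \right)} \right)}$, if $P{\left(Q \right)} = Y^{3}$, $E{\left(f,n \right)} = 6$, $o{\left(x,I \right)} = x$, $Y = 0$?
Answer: $0$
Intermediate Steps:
$g{\left(G,T \right)} = 2 T$
$P{\left(Q \right)} = 0$ ($P{\left(Q \right)} = 0^{3} = 0$)
$y{\left(W \right)} = W \left(6 + W\right)$ ($y{\left(W \right)} = \left(W + 6\right) \left(W + 0\right) = \left(6 + W\right) W = W \left(6 + W\right)$)
$\left(-73 + y{\left(-3 \right)}\right) P{\left(g{\left(0,-5 \right)} \right)} = \left(-73 - 3 \left(6 - 3\right)\right) 0 = \left(-73 - 9\right) 0 = \left(-82\right) 0 = 0$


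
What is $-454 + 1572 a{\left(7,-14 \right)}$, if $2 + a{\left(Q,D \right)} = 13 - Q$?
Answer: $5834$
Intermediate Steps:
$a{\left(Q,D \right)} = 11 - Q$ ($a{\left(Q,D \right)} = -2 - \left(-13 + Q\right) = 11 - Q$)
$-454 + 1572 a{\left(7,-14 \right)} = -454 + 1572 \left(11 - 7\right) = -454 + 1572 \cdot 4 = -454 + 6288 = 5834$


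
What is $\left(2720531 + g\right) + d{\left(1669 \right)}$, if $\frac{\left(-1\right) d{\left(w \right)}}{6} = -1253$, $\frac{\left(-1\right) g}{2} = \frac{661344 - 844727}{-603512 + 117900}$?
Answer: $\frac{662386482111}{242806} \approx 2.728 \cdot 10^{6}$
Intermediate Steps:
$g = - \frac{183383}{242806}$ ($g = - 2 \frac{661344 - 844727}{-603512 + 117900} = - 2 \left(- \frac{183383}{-485612}\right) = - 2 \left(\left(-183383\right) \left(- \frac{1}{485612}\right)\right) = \left(-2\right) \frac{183383}{485612} = - \frac{183383}{242806} \approx -0.75527$)
$d{\left(w \right)} = 7518$ ($d{\left(w \right)} = \left(-6\right) \left(-1253\right) = 7518$)
$\left(2720531 + g\right) + d{\left(1669 \right)} = \left(2720531 - \frac{183383}{242806}\right) + 7518 = \frac{660561066603}{242806} + 7518 = \frac{662386482111}{242806}$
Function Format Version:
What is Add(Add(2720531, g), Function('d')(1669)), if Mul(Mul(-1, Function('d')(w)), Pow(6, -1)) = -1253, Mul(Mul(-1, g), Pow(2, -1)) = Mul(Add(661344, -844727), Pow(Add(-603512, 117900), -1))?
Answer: Rational(662386482111, 242806) ≈ 2.7280e+6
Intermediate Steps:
g = Rational(-183383, 242806) (g = Mul(-2, Mul(Add(661344, -844727), Pow(Add(-603512, 117900), -1))) = Mul(-2, Mul(-183383, Pow(-485612, -1))) = Mul(-2, Mul(-183383, Rational(-1, 485612))) = Mul(-2, Rational(183383, 485612)) = Rational(-183383, 242806) ≈ -0.75527)
Function('d')(w) = 7518 (Function('d')(w) = Mul(-6, -1253) = 7518)
Add(Add(2720531, g), Function('d')(1669)) = Add(Add(2720531, Rational(-183383, 242806)), 7518) = Add(Rational(660561066603, 242806), 7518) = Rational(662386482111, 242806)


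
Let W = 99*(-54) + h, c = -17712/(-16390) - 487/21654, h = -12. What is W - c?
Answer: -950989148599/177454530 ≈ -5359.1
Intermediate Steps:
c = 187776859/177454530 (c = -17712*(-1/16390) - 487*1/21654 = 8856/8195 - 487/21654 = 187776859/177454530 ≈ 1.0582)
W = -5358 (W = 99*(-54) - 12 = -5346 - 12 = -5358)
W - c = -5358 - 1*187776859/177454530 = -5358 - 187776859/177454530 = -950989148599/177454530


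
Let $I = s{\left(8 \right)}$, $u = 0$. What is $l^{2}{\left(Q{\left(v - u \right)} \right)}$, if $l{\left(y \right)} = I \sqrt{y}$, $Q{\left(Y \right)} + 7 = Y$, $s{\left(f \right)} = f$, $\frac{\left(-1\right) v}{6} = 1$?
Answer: $-832$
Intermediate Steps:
$v = -6$ ($v = \left(-6\right) 1 = -6$)
$Q{\left(Y \right)} = -7 + Y$
$I = 8$
$l{\left(y \right)} = 8 \sqrt{y}$
$l^{2}{\left(Q{\left(v - u \right)} \right)} = \left(8 \sqrt{-7 - 6}\right)^{2} = \left(8 \sqrt{-13}\right)^{2} = \left(8 i \sqrt{13}\right)^{2} = -832$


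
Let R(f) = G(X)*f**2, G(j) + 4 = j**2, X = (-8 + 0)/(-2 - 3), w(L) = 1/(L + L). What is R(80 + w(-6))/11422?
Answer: -919681/1142200 ≈ -0.80518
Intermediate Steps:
w(L) = 1/(2*L)
X = 8/5 (X = -8/(-5) = -8*(-1/5) = 8/5 ≈ 1.6000)
G(j) = -4 + j**2
R(f) = -36*f**2/25 (R(f) = (-4 + (8/5)**2)*f**2 = (-4 + 64/25)*f**2 = -36*f**2/25)
R(80 + w(-6))/11422 = -36*(80 + (1/2)/(-6))**2/25/11422 = -36*(80 + (1/2)*(-1/6))**2/25*(1/11422) = -36*(80 - 1/12)**2/25*(1/11422) = -36*(959/12)**2/25*(1/11422) = -36/25*919681/144*(1/11422) = -919681/100*1/11422 = -919681/1142200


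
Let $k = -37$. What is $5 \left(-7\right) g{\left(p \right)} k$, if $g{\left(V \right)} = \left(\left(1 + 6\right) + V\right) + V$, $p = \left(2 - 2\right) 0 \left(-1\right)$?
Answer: $9065$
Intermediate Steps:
$p = 0$ ($p = \left(2 - 2\right) 0 \left(-1\right) = 0 \cdot 0 \left(-1\right) = 0 \left(-1\right) = 0$)
$g{\left(V \right)} = 7 + 2 V$ ($g{\left(V \right)} = \left(7 + V\right) + V = 7 + 2 V$)
$5 \left(-7\right) g{\left(p \right)} k = 5 \left(-7\right) \left(7 + 2 \cdot 0\right) \left(-37\right) = - 35 \left(7 + 0\right) \left(-37\right) = \left(-35\right) 7 \left(-37\right) = \left(-245\right) \left(-37\right) = 9065$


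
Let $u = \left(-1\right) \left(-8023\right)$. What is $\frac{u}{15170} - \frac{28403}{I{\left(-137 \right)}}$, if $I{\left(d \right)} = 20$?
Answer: $- \frac{8614261}{6068} \approx -1419.6$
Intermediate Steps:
$u = 8023$
$\frac{u}{15170} - \frac{28403}{I{\left(-137 \right)}} = \frac{8023}{15170} - \frac{28403}{20} = - \frac{8614261}{6068}$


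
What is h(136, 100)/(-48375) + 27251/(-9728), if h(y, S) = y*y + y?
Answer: -1499519221/470592000 ≈ -3.1865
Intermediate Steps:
h(y, S) = y + y² (h(y, S) = y² + y = y + y²)
h(136, 100)/(-48375) + 27251/(-9728) = (136*(1 + 136))/(-48375) + 27251/(-9728) = (136*137)*(-1/48375) + 27251*(-1/9728) = 18632*(-1/48375) - 27251/9728 = -18632/48375 - 27251/9728 = -1499519221/470592000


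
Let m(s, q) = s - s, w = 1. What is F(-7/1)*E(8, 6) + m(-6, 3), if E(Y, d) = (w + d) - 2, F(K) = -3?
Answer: -15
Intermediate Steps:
m(s, q) = 0
E(Y, d) = -1 + d (E(Y, d) = (1 + d) - 2 = -1 + d)
F(-7/1)*E(8, 6) + m(-6, 3) = -3*(-1 + 6) + 0 = -3*5 + 0 = -15 + 0 = -15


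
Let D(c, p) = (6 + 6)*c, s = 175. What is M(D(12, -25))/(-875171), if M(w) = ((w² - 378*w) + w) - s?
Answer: 33727/875171 ≈ 0.038538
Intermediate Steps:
D(c, p) = 12*c
M(w) = -175 + w² - 377*w (M(w) = ((w² - 378*w) + w) - 1*175 = (w² - 377*w) - 175 = -175 + w² - 377*w)
M(D(12, -25))/(-875171) = (-175 + (12*12)² - 4524*12)/(-875171) = (-175 + 144² - 377*144)*(-1/875171) = (-175 + 20736 - 54288)*(-1/875171) = -33727*(-1/875171) = 33727/875171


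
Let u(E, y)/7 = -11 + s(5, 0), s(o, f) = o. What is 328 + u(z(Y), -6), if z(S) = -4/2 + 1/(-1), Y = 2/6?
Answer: 286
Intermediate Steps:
Y = ⅓ (Y = 2*(⅙) = ⅓ ≈ 0.33333)
z(S) = -3 (z(S) = -4*½ + 1*(-1) = -2 - 1 = -3)
u(E, y) = -42 (u(E, y) = 7*(-11 + 5) = 7*(-6) = -42)
328 + u(z(Y), -6) = 328 - 42 = 286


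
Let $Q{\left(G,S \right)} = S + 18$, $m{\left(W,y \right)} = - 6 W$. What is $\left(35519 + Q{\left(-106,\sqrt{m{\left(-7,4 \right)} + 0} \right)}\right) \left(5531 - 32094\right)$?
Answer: $-943969331 - 26563 \sqrt{42} \approx -9.4414 \cdot 10^{8}$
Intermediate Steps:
$Q{\left(G,S \right)} = 18 + S$
$\left(35519 + Q{\left(-106,\sqrt{m{\left(-7,4 \right)} + 0} \right)}\right) \left(5531 - 32094\right) = \left(35519 + \left(18 + \sqrt{\left(-6\right) \left(-7\right) + 0}\right)\right) \left(5531 - 32094\right) = \left(35519 + \left(18 + \sqrt{42 + 0}\right)\right) \left(-26563\right) = \left(35519 + \left(18 + \sqrt{42}\right)\right) \left(-26563\right) = \left(35537 + \sqrt{42}\right) \left(-26563\right) = -943969331 - 26563 \sqrt{42}$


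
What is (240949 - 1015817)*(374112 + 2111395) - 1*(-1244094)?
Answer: -1925938593982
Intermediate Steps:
(240949 - 1015817)*(374112 + 2111395) - 1*(-1244094) = -774868*2485507 + 1244094 = -1925939838076 + 1244094 = -1925938593982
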